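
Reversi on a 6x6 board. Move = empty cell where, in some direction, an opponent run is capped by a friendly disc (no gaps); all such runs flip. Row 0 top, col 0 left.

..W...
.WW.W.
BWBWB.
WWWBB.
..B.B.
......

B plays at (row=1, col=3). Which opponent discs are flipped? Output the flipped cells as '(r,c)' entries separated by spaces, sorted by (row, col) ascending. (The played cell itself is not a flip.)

Answer: (2,3)

Derivation:
Dir NW: opp run (0,2), next=edge -> no flip
Dir N: first cell '.' (not opp) -> no flip
Dir NE: first cell '.' (not opp) -> no flip
Dir W: opp run (1,2) (1,1), next='.' -> no flip
Dir E: opp run (1,4), next='.' -> no flip
Dir SW: first cell 'B' (not opp) -> no flip
Dir S: opp run (2,3) capped by B -> flip
Dir SE: first cell 'B' (not opp) -> no flip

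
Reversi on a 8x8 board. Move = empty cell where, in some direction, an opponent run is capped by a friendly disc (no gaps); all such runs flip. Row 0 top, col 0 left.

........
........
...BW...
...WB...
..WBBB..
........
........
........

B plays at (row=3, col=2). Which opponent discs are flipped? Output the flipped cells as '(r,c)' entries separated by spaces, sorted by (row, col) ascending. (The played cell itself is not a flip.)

Dir NW: first cell '.' (not opp) -> no flip
Dir N: first cell '.' (not opp) -> no flip
Dir NE: first cell 'B' (not opp) -> no flip
Dir W: first cell '.' (not opp) -> no flip
Dir E: opp run (3,3) capped by B -> flip
Dir SW: first cell '.' (not opp) -> no flip
Dir S: opp run (4,2), next='.' -> no flip
Dir SE: first cell 'B' (not opp) -> no flip

Answer: (3,3)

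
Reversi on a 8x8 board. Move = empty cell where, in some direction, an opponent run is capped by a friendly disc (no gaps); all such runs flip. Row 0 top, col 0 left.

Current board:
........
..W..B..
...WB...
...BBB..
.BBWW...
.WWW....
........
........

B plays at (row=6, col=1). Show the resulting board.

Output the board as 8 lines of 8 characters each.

Place B at (6,1); scan 8 dirs for brackets.
Dir NW: first cell '.' (not opp) -> no flip
Dir N: opp run (5,1) capped by B -> flip
Dir NE: opp run (5,2) (4,3) capped by B -> flip
Dir W: first cell '.' (not opp) -> no flip
Dir E: first cell '.' (not opp) -> no flip
Dir SW: first cell '.' (not opp) -> no flip
Dir S: first cell '.' (not opp) -> no flip
Dir SE: first cell '.' (not opp) -> no flip
All flips: (4,3) (5,1) (5,2)

Answer: ........
..W..B..
...WB...
...BBB..
.BBBW...
.BBW....
.B......
........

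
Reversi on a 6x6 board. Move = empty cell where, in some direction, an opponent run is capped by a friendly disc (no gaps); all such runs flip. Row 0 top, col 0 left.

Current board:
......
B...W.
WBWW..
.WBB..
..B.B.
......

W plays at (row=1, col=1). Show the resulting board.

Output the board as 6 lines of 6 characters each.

Place W at (1,1); scan 8 dirs for brackets.
Dir NW: first cell '.' (not opp) -> no flip
Dir N: first cell '.' (not opp) -> no flip
Dir NE: first cell '.' (not opp) -> no flip
Dir W: opp run (1,0), next=edge -> no flip
Dir E: first cell '.' (not opp) -> no flip
Dir SW: first cell 'W' (not opp) -> no flip
Dir S: opp run (2,1) capped by W -> flip
Dir SE: first cell 'W' (not opp) -> no flip
All flips: (2,1)

Answer: ......
BW..W.
WWWW..
.WBB..
..B.B.
......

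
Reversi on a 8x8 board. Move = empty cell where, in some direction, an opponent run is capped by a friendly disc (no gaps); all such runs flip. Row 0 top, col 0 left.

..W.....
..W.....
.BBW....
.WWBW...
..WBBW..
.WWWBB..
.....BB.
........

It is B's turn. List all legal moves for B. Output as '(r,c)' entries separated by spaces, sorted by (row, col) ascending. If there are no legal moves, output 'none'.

(0,1): no bracket -> illegal
(0,3): flips 1 -> legal
(1,1): no bracket -> illegal
(1,3): flips 1 -> legal
(1,4): no bracket -> illegal
(2,0): no bracket -> illegal
(2,4): flips 2 -> legal
(2,5): flips 1 -> legal
(3,0): flips 2 -> legal
(3,5): flips 2 -> legal
(3,6): flips 1 -> legal
(4,0): flips 1 -> legal
(4,1): flips 2 -> legal
(4,6): flips 1 -> legal
(5,0): flips 3 -> legal
(5,6): no bracket -> illegal
(6,0): flips 2 -> legal
(6,1): flips 1 -> legal
(6,2): flips 4 -> legal
(6,3): flips 1 -> legal
(6,4): no bracket -> illegal

Answer: (0,3) (1,3) (2,4) (2,5) (3,0) (3,5) (3,6) (4,0) (4,1) (4,6) (5,0) (6,0) (6,1) (6,2) (6,3)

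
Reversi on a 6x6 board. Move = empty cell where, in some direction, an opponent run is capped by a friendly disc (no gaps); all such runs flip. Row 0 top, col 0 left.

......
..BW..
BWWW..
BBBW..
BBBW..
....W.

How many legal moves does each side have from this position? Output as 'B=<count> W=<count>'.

-- B to move --
(0,2): no bracket -> illegal
(0,3): no bracket -> illegal
(0,4): flips 2 -> legal
(1,0): flips 1 -> legal
(1,1): flips 1 -> legal
(1,4): flips 2 -> legal
(2,4): flips 4 -> legal
(3,4): flips 2 -> legal
(4,4): flips 1 -> legal
(4,5): no bracket -> illegal
(5,2): no bracket -> illegal
(5,3): no bracket -> illegal
(5,5): no bracket -> illegal
B mobility = 7
-- W to move --
(0,1): flips 1 -> legal
(0,2): flips 1 -> legal
(0,3): flips 1 -> legal
(1,0): no bracket -> illegal
(1,1): flips 1 -> legal
(5,0): flips 2 -> legal
(5,1): flips 3 -> legal
(5,2): flips 2 -> legal
(5,3): no bracket -> illegal
W mobility = 7

Answer: B=7 W=7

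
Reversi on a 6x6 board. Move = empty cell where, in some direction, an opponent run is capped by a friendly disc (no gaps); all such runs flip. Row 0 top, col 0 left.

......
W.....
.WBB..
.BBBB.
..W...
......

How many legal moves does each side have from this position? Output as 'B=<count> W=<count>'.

Answer: B=5 W=5

Derivation:
-- B to move --
(0,0): no bracket -> illegal
(0,1): no bracket -> illegal
(1,1): flips 1 -> legal
(1,2): no bracket -> illegal
(2,0): flips 1 -> legal
(3,0): no bracket -> illegal
(4,1): no bracket -> illegal
(4,3): no bracket -> illegal
(5,1): flips 1 -> legal
(5,2): flips 1 -> legal
(5,3): flips 1 -> legal
B mobility = 5
-- W to move --
(1,1): no bracket -> illegal
(1,2): flips 2 -> legal
(1,3): no bracket -> illegal
(1,4): no bracket -> illegal
(2,0): flips 1 -> legal
(2,4): flips 3 -> legal
(2,5): no bracket -> illegal
(3,0): no bracket -> illegal
(3,5): no bracket -> illegal
(4,0): no bracket -> illegal
(4,1): flips 1 -> legal
(4,3): flips 1 -> legal
(4,4): no bracket -> illegal
(4,5): no bracket -> illegal
W mobility = 5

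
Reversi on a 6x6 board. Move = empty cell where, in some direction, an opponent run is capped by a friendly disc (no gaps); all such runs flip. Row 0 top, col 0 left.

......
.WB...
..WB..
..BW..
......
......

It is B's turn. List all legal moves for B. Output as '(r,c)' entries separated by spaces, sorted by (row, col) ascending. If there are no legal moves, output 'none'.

(0,0): no bracket -> illegal
(0,1): no bracket -> illegal
(0,2): no bracket -> illegal
(1,0): flips 1 -> legal
(1,3): no bracket -> illegal
(2,0): no bracket -> illegal
(2,1): flips 1 -> legal
(2,4): no bracket -> illegal
(3,1): no bracket -> illegal
(3,4): flips 1 -> legal
(4,2): no bracket -> illegal
(4,3): flips 1 -> legal
(4,4): no bracket -> illegal

Answer: (1,0) (2,1) (3,4) (4,3)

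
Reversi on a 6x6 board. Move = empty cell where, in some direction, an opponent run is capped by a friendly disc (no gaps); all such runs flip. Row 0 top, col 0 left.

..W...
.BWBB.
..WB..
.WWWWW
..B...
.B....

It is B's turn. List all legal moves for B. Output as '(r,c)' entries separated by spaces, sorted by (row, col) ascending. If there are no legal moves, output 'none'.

Answer: (0,1) (2,0) (2,1) (2,4) (4,0) (4,1) (4,3) (4,4) (4,5)

Derivation:
(0,1): flips 1 -> legal
(0,3): no bracket -> illegal
(2,0): flips 1 -> legal
(2,1): flips 1 -> legal
(2,4): flips 1 -> legal
(2,5): no bracket -> illegal
(3,0): no bracket -> illegal
(4,0): flips 2 -> legal
(4,1): flips 1 -> legal
(4,3): flips 1 -> legal
(4,4): flips 2 -> legal
(4,5): flips 1 -> legal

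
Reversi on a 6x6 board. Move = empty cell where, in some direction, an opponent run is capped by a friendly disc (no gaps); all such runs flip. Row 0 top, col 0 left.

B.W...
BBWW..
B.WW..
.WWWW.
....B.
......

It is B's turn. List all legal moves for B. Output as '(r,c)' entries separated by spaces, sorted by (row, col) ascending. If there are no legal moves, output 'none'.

(0,1): no bracket -> illegal
(0,3): no bracket -> illegal
(0,4): no bracket -> illegal
(1,4): flips 2 -> legal
(2,1): no bracket -> illegal
(2,4): flips 1 -> legal
(2,5): no bracket -> illegal
(3,0): no bracket -> illegal
(3,5): no bracket -> illegal
(4,0): no bracket -> illegal
(4,1): no bracket -> illegal
(4,2): flips 1 -> legal
(4,3): no bracket -> illegal
(4,5): no bracket -> illegal

Answer: (1,4) (2,4) (4,2)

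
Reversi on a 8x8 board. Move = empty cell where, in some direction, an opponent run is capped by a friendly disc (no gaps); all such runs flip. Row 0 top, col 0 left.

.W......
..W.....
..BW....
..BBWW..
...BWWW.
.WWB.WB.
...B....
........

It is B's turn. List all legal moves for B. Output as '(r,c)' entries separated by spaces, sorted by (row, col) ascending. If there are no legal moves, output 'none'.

Answer: (0,2) (1,3) (1,4) (2,4) (2,5) (2,6) (3,6) (4,1) (4,7) (5,0) (5,4) (6,1) (6,6)

Derivation:
(0,0): no bracket -> illegal
(0,2): flips 1 -> legal
(0,3): no bracket -> illegal
(1,0): no bracket -> illegal
(1,1): no bracket -> illegal
(1,3): flips 1 -> legal
(1,4): flips 1 -> legal
(2,1): no bracket -> illegal
(2,4): flips 1 -> legal
(2,5): flips 1 -> legal
(2,6): flips 2 -> legal
(3,6): flips 3 -> legal
(3,7): no bracket -> illegal
(4,0): no bracket -> illegal
(4,1): flips 1 -> legal
(4,2): no bracket -> illegal
(4,7): flips 3 -> legal
(5,0): flips 2 -> legal
(5,4): flips 1 -> legal
(5,7): no bracket -> illegal
(6,0): no bracket -> illegal
(6,1): flips 1 -> legal
(6,2): no bracket -> illegal
(6,4): no bracket -> illegal
(6,5): no bracket -> illegal
(6,6): flips 2 -> legal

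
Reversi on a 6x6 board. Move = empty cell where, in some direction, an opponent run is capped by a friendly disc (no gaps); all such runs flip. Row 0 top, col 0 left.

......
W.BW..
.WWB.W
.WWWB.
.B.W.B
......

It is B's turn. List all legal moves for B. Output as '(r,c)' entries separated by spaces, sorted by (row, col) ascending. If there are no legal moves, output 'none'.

(0,0): no bracket -> illegal
(0,1): no bracket -> illegal
(0,2): no bracket -> illegal
(0,3): flips 1 -> legal
(0,4): no bracket -> illegal
(1,1): flips 2 -> legal
(1,4): flips 1 -> legal
(1,5): no bracket -> illegal
(2,0): flips 2 -> legal
(2,4): no bracket -> illegal
(3,0): flips 4 -> legal
(3,5): no bracket -> illegal
(4,0): no bracket -> illegal
(4,2): flips 2 -> legal
(4,4): no bracket -> illegal
(5,2): flips 1 -> legal
(5,3): flips 2 -> legal
(5,4): no bracket -> illegal

Answer: (0,3) (1,1) (1,4) (2,0) (3,0) (4,2) (5,2) (5,3)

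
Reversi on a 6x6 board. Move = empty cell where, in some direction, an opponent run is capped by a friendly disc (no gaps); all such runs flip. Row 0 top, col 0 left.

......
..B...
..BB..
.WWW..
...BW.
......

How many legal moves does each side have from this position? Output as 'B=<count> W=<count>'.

-- B to move --
(2,0): no bracket -> illegal
(2,1): flips 1 -> legal
(2,4): no bracket -> illegal
(3,0): no bracket -> illegal
(3,4): no bracket -> illegal
(3,5): no bracket -> illegal
(4,0): flips 1 -> legal
(4,1): flips 1 -> legal
(4,2): flips 1 -> legal
(4,5): flips 1 -> legal
(5,3): no bracket -> illegal
(5,4): no bracket -> illegal
(5,5): flips 2 -> legal
B mobility = 6
-- W to move --
(0,1): no bracket -> illegal
(0,2): flips 2 -> legal
(0,3): no bracket -> illegal
(1,1): flips 1 -> legal
(1,3): flips 2 -> legal
(1,4): flips 1 -> legal
(2,1): no bracket -> illegal
(2,4): no bracket -> illegal
(3,4): no bracket -> illegal
(4,2): flips 1 -> legal
(5,2): no bracket -> illegal
(5,3): flips 1 -> legal
(5,4): flips 1 -> legal
W mobility = 7

Answer: B=6 W=7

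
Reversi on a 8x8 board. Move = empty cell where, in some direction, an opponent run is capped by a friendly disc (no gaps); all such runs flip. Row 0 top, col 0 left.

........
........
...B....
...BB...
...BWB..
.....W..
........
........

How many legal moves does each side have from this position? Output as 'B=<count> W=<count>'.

Answer: B=3 W=5

Derivation:
-- B to move --
(3,5): no bracket -> illegal
(4,6): no bracket -> illegal
(5,3): no bracket -> illegal
(5,4): flips 1 -> legal
(5,6): no bracket -> illegal
(6,4): no bracket -> illegal
(6,5): flips 1 -> legal
(6,6): flips 2 -> legal
B mobility = 3
-- W to move --
(1,2): no bracket -> illegal
(1,3): no bracket -> illegal
(1,4): no bracket -> illegal
(2,2): flips 1 -> legal
(2,4): flips 1 -> legal
(2,5): no bracket -> illegal
(3,2): no bracket -> illegal
(3,5): flips 1 -> legal
(3,6): no bracket -> illegal
(4,2): flips 1 -> legal
(4,6): flips 1 -> legal
(5,2): no bracket -> illegal
(5,3): no bracket -> illegal
(5,4): no bracket -> illegal
(5,6): no bracket -> illegal
W mobility = 5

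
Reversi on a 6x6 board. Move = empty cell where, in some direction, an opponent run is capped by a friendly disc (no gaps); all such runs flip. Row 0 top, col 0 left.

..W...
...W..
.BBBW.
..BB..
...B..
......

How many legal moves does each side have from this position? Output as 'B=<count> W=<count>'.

Answer: B=4 W=4

Derivation:
-- B to move --
(0,1): no bracket -> illegal
(0,3): flips 1 -> legal
(0,4): flips 1 -> legal
(1,1): no bracket -> illegal
(1,2): no bracket -> illegal
(1,4): no bracket -> illegal
(1,5): flips 1 -> legal
(2,5): flips 1 -> legal
(3,4): no bracket -> illegal
(3,5): no bracket -> illegal
B mobility = 4
-- W to move --
(1,0): no bracket -> illegal
(1,1): no bracket -> illegal
(1,2): no bracket -> illegal
(1,4): no bracket -> illegal
(2,0): flips 3 -> legal
(3,0): no bracket -> illegal
(3,1): flips 1 -> legal
(3,4): no bracket -> illegal
(4,1): no bracket -> illegal
(4,2): flips 1 -> legal
(4,4): no bracket -> illegal
(5,2): no bracket -> illegal
(5,3): flips 3 -> legal
(5,4): no bracket -> illegal
W mobility = 4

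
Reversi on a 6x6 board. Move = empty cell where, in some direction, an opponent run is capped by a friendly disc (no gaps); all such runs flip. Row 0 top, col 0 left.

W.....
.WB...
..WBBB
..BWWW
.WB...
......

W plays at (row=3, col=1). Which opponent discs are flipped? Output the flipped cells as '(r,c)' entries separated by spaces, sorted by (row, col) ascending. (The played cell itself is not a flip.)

Answer: (3,2)

Derivation:
Dir NW: first cell '.' (not opp) -> no flip
Dir N: first cell '.' (not opp) -> no flip
Dir NE: first cell 'W' (not opp) -> no flip
Dir W: first cell '.' (not opp) -> no flip
Dir E: opp run (3,2) capped by W -> flip
Dir SW: first cell '.' (not opp) -> no flip
Dir S: first cell 'W' (not opp) -> no flip
Dir SE: opp run (4,2), next='.' -> no flip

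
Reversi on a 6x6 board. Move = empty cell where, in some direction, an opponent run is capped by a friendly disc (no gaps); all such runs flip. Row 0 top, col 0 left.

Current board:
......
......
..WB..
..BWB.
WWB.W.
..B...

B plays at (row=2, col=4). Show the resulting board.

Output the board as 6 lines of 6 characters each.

Answer: ......
......
..WBB.
..BBB.
WWB.W.
..B...

Derivation:
Place B at (2,4); scan 8 dirs for brackets.
Dir NW: first cell '.' (not opp) -> no flip
Dir N: first cell '.' (not opp) -> no flip
Dir NE: first cell '.' (not opp) -> no flip
Dir W: first cell 'B' (not opp) -> no flip
Dir E: first cell '.' (not opp) -> no flip
Dir SW: opp run (3,3) capped by B -> flip
Dir S: first cell 'B' (not opp) -> no flip
Dir SE: first cell '.' (not opp) -> no flip
All flips: (3,3)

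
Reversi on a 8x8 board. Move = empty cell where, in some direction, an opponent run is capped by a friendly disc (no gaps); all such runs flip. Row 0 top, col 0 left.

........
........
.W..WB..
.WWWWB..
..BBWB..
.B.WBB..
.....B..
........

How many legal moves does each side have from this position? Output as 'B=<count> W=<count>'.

-- B to move --
(1,0): flips 2 -> legal
(1,1): no bracket -> illegal
(1,2): no bracket -> illegal
(1,3): flips 1 -> legal
(1,4): flips 3 -> legal
(1,5): flips 2 -> legal
(2,0): flips 1 -> legal
(2,2): flips 3 -> legal
(2,3): flips 3 -> legal
(3,0): flips 4 -> legal
(4,0): no bracket -> illegal
(4,1): no bracket -> illegal
(5,2): flips 1 -> legal
(6,2): flips 2 -> legal
(6,3): flips 1 -> legal
(6,4): flips 1 -> legal
B mobility = 12
-- W to move --
(1,4): no bracket -> illegal
(1,5): no bracket -> illegal
(1,6): flips 1 -> legal
(2,6): flips 2 -> legal
(3,6): flips 1 -> legal
(4,0): no bracket -> illegal
(4,1): flips 2 -> legal
(4,6): flips 2 -> legal
(5,0): no bracket -> illegal
(5,2): flips 2 -> legal
(5,6): flips 3 -> legal
(6,0): flips 2 -> legal
(6,1): no bracket -> illegal
(6,2): no bracket -> illegal
(6,3): no bracket -> illegal
(6,4): flips 1 -> legal
(6,6): flips 1 -> legal
(7,4): no bracket -> illegal
(7,5): no bracket -> illegal
(7,6): flips 3 -> legal
W mobility = 11

Answer: B=12 W=11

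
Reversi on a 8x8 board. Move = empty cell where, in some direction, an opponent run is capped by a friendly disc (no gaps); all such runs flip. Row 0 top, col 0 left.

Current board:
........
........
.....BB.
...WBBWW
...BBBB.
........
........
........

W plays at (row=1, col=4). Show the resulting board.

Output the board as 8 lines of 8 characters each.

Answer: ........
....W...
.....WB.
...WBBWW
...BBBB.
........
........
........

Derivation:
Place W at (1,4); scan 8 dirs for brackets.
Dir NW: first cell '.' (not opp) -> no flip
Dir N: first cell '.' (not opp) -> no flip
Dir NE: first cell '.' (not opp) -> no flip
Dir W: first cell '.' (not opp) -> no flip
Dir E: first cell '.' (not opp) -> no flip
Dir SW: first cell '.' (not opp) -> no flip
Dir S: first cell '.' (not opp) -> no flip
Dir SE: opp run (2,5) capped by W -> flip
All flips: (2,5)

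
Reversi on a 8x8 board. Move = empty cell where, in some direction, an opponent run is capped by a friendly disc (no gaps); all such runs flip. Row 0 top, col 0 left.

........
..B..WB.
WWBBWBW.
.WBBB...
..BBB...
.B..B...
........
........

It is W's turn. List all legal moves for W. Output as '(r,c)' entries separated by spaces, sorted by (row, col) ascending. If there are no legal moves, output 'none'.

Answer: (0,3) (0,6) (1,3) (1,7) (3,5) (5,3) (6,0) (6,4) (6,5)

Derivation:
(0,1): no bracket -> illegal
(0,2): no bracket -> illegal
(0,3): flips 1 -> legal
(0,5): no bracket -> illegal
(0,6): flips 1 -> legal
(0,7): no bracket -> illegal
(1,1): no bracket -> illegal
(1,3): flips 1 -> legal
(1,4): no bracket -> illegal
(1,7): flips 1 -> legal
(2,7): no bracket -> illegal
(3,5): flips 4 -> legal
(3,6): no bracket -> illegal
(4,0): no bracket -> illegal
(4,1): no bracket -> illegal
(4,5): no bracket -> illegal
(5,0): no bracket -> illegal
(5,2): no bracket -> illegal
(5,3): flips 1 -> legal
(5,5): no bracket -> illegal
(6,0): flips 3 -> legal
(6,1): no bracket -> illegal
(6,2): no bracket -> illegal
(6,3): no bracket -> illegal
(6,4): flips 3 -> legal
(6,5): flips 3 -> legal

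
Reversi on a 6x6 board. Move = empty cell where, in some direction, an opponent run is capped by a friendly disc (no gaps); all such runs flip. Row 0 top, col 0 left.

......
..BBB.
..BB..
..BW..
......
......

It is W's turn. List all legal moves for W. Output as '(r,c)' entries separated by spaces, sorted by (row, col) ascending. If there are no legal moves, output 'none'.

Answer: (0,3) (1,1) (3,1)

Derivation:
(0,1): no bracket -> illegal
(0,2): no bracket -> illegal
(0,3): flips 2 -> legal
(0,4): no bracket -> illegal
(0,5): no bracket -> illegal
(1,1): flips 1 -> legal
(1,5): no bracket -> illegal
(2,1): no bracket -> illegal
(2,4): no bracket -> illegal
(2,5): no bracket -> illegal
(3,1): flips 1 -> legal
(3,4): no bracket -> illegal
(4,1): no bracket -> illegal
(4,2): no bracket -> illegal
(4,3): no bracket -> illegal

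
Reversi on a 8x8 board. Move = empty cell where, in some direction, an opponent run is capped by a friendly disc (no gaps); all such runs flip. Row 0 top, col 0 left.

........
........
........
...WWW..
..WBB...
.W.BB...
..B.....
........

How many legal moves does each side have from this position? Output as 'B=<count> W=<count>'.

Answer: B=8 W=7

Derivation:
-- B to move --
(2,2): flips 1 -> legal
(2,3): flips 1 -> legal
(2,4): flips 1 -> legal
(2,5): flips 1 -> legal
(2,6): flips 1 -> legal
(3,1): flips 1 -> legal
(3,2): no bracket -> illegal
(3,6): no bracket -> illegal
(4,0): flips 1 -> legal
(4,1): flips 1 -> legal
(4,5): no bracket -> illegal
(4,6): no bracket -> illegal
(5,0): no bracket -> illegal
(5,2): no bracket -> illegal
(6,0): no bracket -> illegal
(6,1): no bracket -> illegal
B mobility = 8
-- W to move --
(3,2): no bracket -> illegal
(4,5): flips 2 -> legal
(5,2): flips 1 -> legal
(5,5): flips 1 -> legal
(6,1): no bracket -> illegal
(6,3): flips 2 -> legal
(6,4): flips 3 -> legal
(6,5): no bracket -> illegal
(7,1): flips 3 -> legal
(7,2): no bracket -> illegal
(7,3): flips 1 -> legal
W mobility = 7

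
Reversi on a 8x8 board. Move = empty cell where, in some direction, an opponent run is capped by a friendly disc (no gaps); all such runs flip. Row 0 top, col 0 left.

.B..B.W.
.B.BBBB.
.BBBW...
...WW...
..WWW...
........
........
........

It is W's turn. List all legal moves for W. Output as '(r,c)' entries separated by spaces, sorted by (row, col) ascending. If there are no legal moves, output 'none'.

(0,0): flips 2 -> legal
(0,2): flips 1 -> legal
(0,3): flips 2 -> legal
(0,5): no bracket -> illegal
(0,7): no bracket -> illegal
(1,0): no bracket -> illegal
(1,2): flips 1 -> legal
(1,7): no bracket -> illegal
(2,0): flips 3 -> legal
(2,5): no bracket -> illegal
(2,6): flips 1 -> legal
(2,7): no bracket -> illegal
(3,0): no bracket -> illegal
(3,1): no bracket -> illegal
(3,2): no bracket -> illegal

Answer: (0,0) (0,2) (0,3) (1,2) (2,0) (2,6)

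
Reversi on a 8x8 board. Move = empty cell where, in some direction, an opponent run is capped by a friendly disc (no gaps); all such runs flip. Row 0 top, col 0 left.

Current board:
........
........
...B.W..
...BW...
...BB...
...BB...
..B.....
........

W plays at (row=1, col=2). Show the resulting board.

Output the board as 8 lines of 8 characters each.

Place W at (1,2); scan 8 dirs for brackets.
Dir NW: first cell '.' (not opp) -> no flip
Dir N: first cell '.' (not opp) -> no flip
Dir NE: first cell '.' (not opp) -> no flip
Dir W: first cell '.' (not opp) -> no flip
Dir E: first cell '.' (not opp) -> no flip
Dir SW: first cell '.' (not opp) -> no flip
Dir S: first cell '.' (not opp) -> no flip
Dir SE: opp run (2,3) capped by W -> flip
All flips: (2,3)

Answer: ........
..W.....
...W.W..
...BW...
...BB...
...BB...
..B.....
........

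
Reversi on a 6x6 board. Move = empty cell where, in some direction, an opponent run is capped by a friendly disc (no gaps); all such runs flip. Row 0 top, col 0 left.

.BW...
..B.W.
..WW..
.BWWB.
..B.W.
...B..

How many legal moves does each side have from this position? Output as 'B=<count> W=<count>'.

Answer: B=5 W=8

Derivation:
-- B to move --
(0,3): flips 1 -> legal
(0,4): no bracket -> illegal
(0,5): no bracket -> illegal
(1,1): no bracket -> illegal
(1,3): flips 1 -> legal
(1,5): no bracket -> illegal
(2,1): no bracket -> illegal
(2,4): flips 1 -> legal
(2,5): no bracket -> illegal
(3,5): flips 1 -> legal
(4,1): no bracket -> illegal
(4,3): no bracket -> illegal
(4,5): no bracket -> illegal
(5,4): flips 1 -> legal
(5,5): no bracket -> illegal
B mobility = 5
-- W to move --
(0,0): flips 1 -> legal
(0,3): no bracket -> illegal
(1,0): no bracket -> illegal
(1,1): no bracket -> illegal
(1,3): no bracket -> illegal
(2,0): no bracket -> illegal
(2,1): no bracket -> illegal
(2,4): flips 1 -> legal
(2,5): no bracket -> illegal
(3,0): flips 1 -> legal
(3,5): flips 1 -> legal
(4,0): flips 1 -> legal
(4,1): no bracket -> illegal
(4,3): no bracket -> illegal
(4,5): flips 1 -> legal
(5,1): flips 1 -> legal
(5,2): flips 1 -> legal
(5,4): no bracket -> illegal
W mobility = 8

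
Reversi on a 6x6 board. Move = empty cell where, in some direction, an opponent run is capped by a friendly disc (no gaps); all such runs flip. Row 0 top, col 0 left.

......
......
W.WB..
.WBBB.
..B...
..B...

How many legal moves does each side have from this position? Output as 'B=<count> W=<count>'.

Answer: B=4 W=4

Derivation:
-- B to move --
(1,0): no bracket -> illegal
(1,1): flips 1 -> legal
(1,2): flips 1 -> legal
(1,3): no bracket -> illegal
(2,1): flips 1 -> legal
(3,0): flips 1 -> legal
(4,0): no bracket -> illegal
(4,1): no bracket -> illegal
B mobility = 4
-- W to move --
(1,2): no bracket -> illegal
(1,3): no bracket -> illegal
(1,4): no bracket -> illegal
(2,1): no bracket -> illegal
(2,4): flips 1 -> legal
(2,5): no bracket -> illegal
(3,5): flips 3 -> legal
(4,1): no bracket -> illegal
(4,3): no bracket -> illegal
(4,4): flips 1 -> legal
(4,5): no bracket -> illegal
(5,1): no bracket -> illegal
(5,3): flips 1 -> legal
W mobility = 4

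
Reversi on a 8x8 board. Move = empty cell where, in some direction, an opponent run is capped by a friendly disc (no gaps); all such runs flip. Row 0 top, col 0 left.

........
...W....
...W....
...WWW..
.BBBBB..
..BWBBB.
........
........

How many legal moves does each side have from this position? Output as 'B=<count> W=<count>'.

Answer: B=9 W=8

Derivation:
-- B to move --
(0,2): no bracket -> illegal
(0,3): flips 3 -> legal
(0,4): no bracket -> illegal
(1,2): flips 2 -> legal
(1,4): no bracket -> illegal
(2,2): flips 1 -> legal
(2,4): flips 2 -> legal
(2,5): flips 2 -> legal
(2,6): flips 1 -> legal
(3,2): no bracket -> illegal
(3,6): no bracket -> illegal
(4,6): no bracket -> illegal
(6,2): flips 1 -> legal
(6,3): flips 1 -> legal
(6,4): flips 1 -> legal
B mobility = 9
-- W to move --
(3,0): no bracket -> illegal
(3,1): flips 1 -> legal
(3,2): no bracket -> illegal
(3,6): no bracket -> illegal
(4,0): no bracket -> illegal
(4,6): no bracket -> illegal
(4,7): no bracket -> illegal
(5,0): no bracket -> illegal
(5,1): flips 2 -> legal
(5,7): flips 3 -> legal
(6,1): flips 2 -> legal
(6,2): no bracket -> illegal
(6,3): no bracket -> illegal
(6,4): flips 2 -> legal
(6,5): flips 2 -> legal
(6,6): flips 2 -> legal
(6,7): flips 2 -> legal
W mobility = 8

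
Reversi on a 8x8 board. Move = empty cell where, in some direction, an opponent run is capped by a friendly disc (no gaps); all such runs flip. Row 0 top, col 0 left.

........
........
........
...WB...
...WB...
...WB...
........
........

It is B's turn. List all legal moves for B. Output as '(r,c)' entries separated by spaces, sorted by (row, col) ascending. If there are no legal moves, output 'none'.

(2,2): flips 1 -> legal
(2,3): no bracket -> illegal
(2,4): no bracket -> illegal
(3,2): flips 2 -> legal
(4,2): flips 1 -> legal
(5,2): flips 2 -> legal
(6,2): flips 1 -> legal
(6,3): no bracket -> illegal
(6,4): no bracket -> illegal

Answer: (2,2) (3,2) (4,2) (5,2) (6,2)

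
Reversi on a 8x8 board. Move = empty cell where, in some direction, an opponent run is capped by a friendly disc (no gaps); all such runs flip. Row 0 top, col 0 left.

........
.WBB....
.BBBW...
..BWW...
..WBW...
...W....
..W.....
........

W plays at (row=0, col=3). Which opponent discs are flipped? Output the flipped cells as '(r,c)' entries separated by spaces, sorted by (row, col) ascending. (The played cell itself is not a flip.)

Answer: (1,3) (2,3)

Derivation:
Dir NW: edge -> no flip
Dir N: edge -> no flip
Dir NE: edge -> no flip
Dir W: first cell '.' (not opp) -> no flip
Dir E: first cell '.' (not opp) -> no flip
Dir SW: opp run (1,2) (2,1), next='.' -> no flip
Dir S: opp run (1,3) (2,3) capped by W -> flip
Dir SE: first cell '.' (not opp) -> no flip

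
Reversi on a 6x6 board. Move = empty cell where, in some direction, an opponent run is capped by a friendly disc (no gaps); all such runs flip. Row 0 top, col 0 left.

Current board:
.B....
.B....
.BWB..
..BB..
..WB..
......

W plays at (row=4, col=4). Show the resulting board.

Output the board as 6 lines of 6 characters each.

Answer: .B....
.B....
.BWB..
..BW..
..WWW.
......

Derivation:
Place W at (4,4); scan 8 dirs for brackets.
Dir NW: opp run (3,3) capped by W -> flip
Dir N: first cell '.' (not opp) -> no flip
Dir NE: first cell '.' (not opp) -> no flip
Dir W: opp run (4,3) capped by W -> flip
Dir E: first cell '.' (not opp) -> no flip
Dir SW: first cell '.' (not opp) -> no flip
Dir S: first cell '.' (not opp) -> no flip
Dir SE: first cell '.' (not opp) -> no flip
All flips: (3,3) (4,3)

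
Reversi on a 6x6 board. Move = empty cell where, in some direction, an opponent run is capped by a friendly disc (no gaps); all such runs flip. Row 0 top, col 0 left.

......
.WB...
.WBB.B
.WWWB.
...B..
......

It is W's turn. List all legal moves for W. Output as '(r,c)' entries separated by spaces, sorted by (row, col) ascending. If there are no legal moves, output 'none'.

Answer: (0,2) (0,3) (1,3) (1,4) (2,4) (3,5) (5,3) (5,4)

Derivation:
(0,1): no bracket -> illegal
(0,2): flips 2 -> legal
(0,3): flips 1 -> legal
(1,3): flips 3 -> legal
(1,4): flips 1 -> legal
(1,5): no bracket -> illegal
(2,4): flips 2 -> legal
(3,5): flips 1 -> legal
(4,2): no bracket -> illegal
(4,4): no bracket -> illegal
(4,5): no bracket -> illegal
(5,2): no bracket -> illegal
(5,3): flips 1 -> legal
(5,4): flips 1 -> legal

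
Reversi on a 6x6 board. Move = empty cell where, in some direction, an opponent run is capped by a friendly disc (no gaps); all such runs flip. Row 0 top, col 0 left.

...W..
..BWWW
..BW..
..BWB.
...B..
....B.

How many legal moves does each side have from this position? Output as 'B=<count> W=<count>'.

-- B to move --
(0,2): no bracket -> illegal
(0,4): flips 1 -> legal
(0,5): flips 2 -> legal
(2,4): flips 1 -> legal
(2,5): no bracket -> illegal
(4,2): no bracket -> illegal
(4,4): flips 1 -> legal
B mobility = 4
-- W to move --
(0,1): flips 1 -> legal
(0,2): no bracket -> illegal
(1,1): flips 2 -> legal
(2,1): flips 2 -> legal
(2,4): no bracket -> illegal
(2,5): no bracket -> illegal
(3,1): flips 2 -> legal
(3,5): flips 1 -> legal
(4,1): flips 1 -> legal
(4,2): no bracket -> illegal
(4,4): no bracket -> illegal
(4,5): flips 1 -> legal
(5,2): no bracket -> illegal
(5,3): flips 1 -> legal
(5,5): no bracket -> illegal
W mobility = 8

Answer: B=4 W=8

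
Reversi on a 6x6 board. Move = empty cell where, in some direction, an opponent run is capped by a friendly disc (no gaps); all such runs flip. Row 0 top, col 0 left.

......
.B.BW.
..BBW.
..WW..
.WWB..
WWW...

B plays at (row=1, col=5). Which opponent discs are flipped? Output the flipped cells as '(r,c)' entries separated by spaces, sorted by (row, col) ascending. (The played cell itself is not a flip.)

Answer: (1,4)

Derivation:
Dir NW: first cell '.' (not opp) -> no flip
Dir N: first cell '.' (not opp) -> no flip
Dir NE: edge -> no flip
Dir W: opp run (1,4) capped by B -> flip
Dir E: edge -> no flip
Dir SW: opp run (2,4) (3,3) (4,2) (5,1), next=edge -> no flip
Dir S: first cell '.' (not opp) -> no flip
Dir SE: edge -> no flip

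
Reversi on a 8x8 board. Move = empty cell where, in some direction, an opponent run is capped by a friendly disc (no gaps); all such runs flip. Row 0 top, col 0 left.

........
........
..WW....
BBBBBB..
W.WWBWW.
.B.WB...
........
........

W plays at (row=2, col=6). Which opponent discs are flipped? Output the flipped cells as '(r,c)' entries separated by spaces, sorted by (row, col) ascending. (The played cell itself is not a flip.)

Answer: (3,5) (4,4)

Derivation:
Dir NW: first cell '.' (not opp) -> no flip
Dir N: first cell '.' (not opp) -> no flip
Dir NE: first cell '.' (not opp) -> no flip
Dir W: first cell '.' (not opp) -> no flip
Dir E: first cell '.' (not opp) -> no flip
Dir SW: opp run (3,5) (4,4) capped by W -> flip
Dir S: first cell '.' (not opp) -> no flip
Dir SE: first cell '.' (not opp) -> no flip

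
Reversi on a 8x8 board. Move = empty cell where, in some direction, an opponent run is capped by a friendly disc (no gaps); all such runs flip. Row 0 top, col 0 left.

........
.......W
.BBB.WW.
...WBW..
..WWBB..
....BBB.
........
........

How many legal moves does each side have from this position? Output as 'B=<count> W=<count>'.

Answer: B=7 W=6

Derivation:
-- B to move --
(0,6): no bracket -> illegal
(0,7): no bracket -> illegal
(1,4): no bracket -> illegal
(1,5): flips 2 -> legal
(1,6): flips 1 -> legal
(2,4): no bracket -> illegal
(2,7): no bracket -> illegal
(3,1): no bracket -> illegal
(3,2): flips 2 -> legal
(3,6): flips 1 -> legal
(3,7): no bracket -> illegal
(4,1): flips 2 -> legal
(4,6): no bracket -> illegal
(5,1): no bracket -> illegal
(5,2): flips 1 -> legal
(5,3): flips 2 -> legal
B mobility = 7
-- W to move --
(1,0): no bracket -> illegal
(1,1): flips 1 -> legal
(1,2): no bracket -> illegal
(1,3): flips 1 -> legal
(1,4): no bracket -> illegal
(2,0): no bracket -> illegal
(2,4): no bracket -> illegal
(3,0): no bracket -> illegal
(3,1): no bracket -> illegal
(3,2): no bracket -> illegal
(3,6): no bracket -> illegal
(4,6): flips 2 -> legal
(4,7): no bracket -> illegal
(5,3): flips 1 -> legal
(5,7): no bracket -> illegal
(6,3): no bracket -> illegal
(6,4): no bracket -> illegal
(6,5): flips 3 -> legal
(6,6): flips 2 -> legal
(6,7): no bracket -> illegal
W mobility = 6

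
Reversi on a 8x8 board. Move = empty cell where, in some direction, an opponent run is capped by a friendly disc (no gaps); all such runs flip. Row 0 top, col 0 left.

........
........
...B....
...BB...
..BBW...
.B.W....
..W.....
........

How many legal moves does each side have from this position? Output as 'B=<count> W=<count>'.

-- B to move --
(3,5): no bracket -> illegal
(4,5): flips 1 -> legal
(5,2): no bracket -> illegal
(5,4): flips 1 -> legal
(5,5): flips 1 -> legal
(6,1): no bracket -> illegal
(6,3): flips 1 -> legal
(6,4): flips 1 -> legal
(7,1): no bracket -> illegal
(7,2): no bracket -> illegal
(7,3): flips 1 -> legal
B mobility = 6
-- W to move --
(1,2): no bracket -> illegal
(1,3): flips 3 -> legal
(1,4): no bracket -> illegal
(2,2): flips 1 -> legal
(2,4): flips 1 -> legal
(2,5): no bracket -> illegal
(3,1): flips 1 -> legal
(3,2): no bracket -> illegal
(3,5): no bracket -> illegal
(4,0): flips 1 -> legal
(4,1): flips 2 -> legal
(4,5): no bracket -> illegal
(5,0): no bracket -> illegal
(5,2): no bracket -> illegal
(5,4): no bracket -> illegal
(6,0): no bracket -> illegal
(6,1): no bracket -> illegal
W mobility = 6

Answer: B=6 W=6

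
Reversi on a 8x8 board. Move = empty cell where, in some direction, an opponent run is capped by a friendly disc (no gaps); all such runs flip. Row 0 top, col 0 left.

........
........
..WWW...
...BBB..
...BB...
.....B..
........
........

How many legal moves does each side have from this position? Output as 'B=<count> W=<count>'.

-- B to move --
(1,1): flips 1 -> legal
(1,2): flips 1 -> legal
(1,3): flips 2 -> legal
(1,4): flips 1 -> legal
(1,5): flips 1 -> legal
(2,1): no bracket -> illegal
(2,5): no bracket -> illegal
(3,1): no bracket -> illegal
(3,2): no bracket -> illegal
B mobility = 5
-- W to move --
(2,5): no bracket -> illegal
(2,6): no bracket -> illegal
(3,2): no bracket -> illegal
(3,6): no bracket -> illegal
(4,2): flips 1 -> legal
(4,5): flips 1 -> legal
(4,6): flips 1 -> legal
(5,2): no bracket -> illegal
(5,3): flips 2 -> legal
(5,4): flips 2 -> legal
(5,6): no bracket -> illegal
(6,4): no bracket -> illegal
(6,5): no bracket -> illegal
(6,6): flips 3 -> legal
W mobility = 6

Answer: B=5 W=6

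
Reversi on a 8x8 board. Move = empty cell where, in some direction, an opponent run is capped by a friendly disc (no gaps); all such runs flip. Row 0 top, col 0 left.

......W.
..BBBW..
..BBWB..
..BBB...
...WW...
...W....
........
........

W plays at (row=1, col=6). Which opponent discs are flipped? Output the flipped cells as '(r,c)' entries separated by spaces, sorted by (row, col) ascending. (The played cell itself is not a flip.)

Answer: (2,5) (3,4)

Derivation:
Dir NW: first cell '.' (not opp) -> no flip
Dir N: first cell 'W' (not opp) -> no flip
Dir NE: first cell '.' (not opp) -> no flip
Dir W: first cell 'W' (not opp) -> no flip
Dir E: first cell '.' (not opp) -> no flip
Dir SW: opp run (2,5) (3,4) capped by W -> flip
Dir S: first cell '.' (not opp) -> no flip
Dir SE: first cell '.' (not opp) -> no flip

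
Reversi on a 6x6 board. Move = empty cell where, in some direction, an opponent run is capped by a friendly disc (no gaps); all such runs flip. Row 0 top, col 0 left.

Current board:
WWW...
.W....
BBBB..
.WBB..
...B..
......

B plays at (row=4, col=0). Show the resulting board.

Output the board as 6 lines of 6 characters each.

Answer: WWW...
.W....
BBBB..
.BBB..
B..B..
......

Derivation:
Place B at (4,0); scan 8 dirs for brackets.
Dir NW: edge -> no flip
Dir N: first cell '.' (not opp) -> no flip
Dir NE: opp run (3,1) capped by B -> flip
Dir W: edge -> no flip
Dir E: first cell '.' (not opp) -> no flip
Dir SW: edge -> no flip
Dir S: first cell '.' (not opp) -> no flip
Dir SE: first cell '.' (not opp) -> no flip
All flips: (3,1)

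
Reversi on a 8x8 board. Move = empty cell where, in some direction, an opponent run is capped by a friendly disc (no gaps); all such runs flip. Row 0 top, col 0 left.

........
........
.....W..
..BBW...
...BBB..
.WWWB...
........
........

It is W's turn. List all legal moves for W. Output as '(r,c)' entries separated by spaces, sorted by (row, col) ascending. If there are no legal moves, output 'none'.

(2,1): no bracket -> illegal
(2,2): no bracket -> illegal
(2,3): flips 2 -> legal
(2,4): no bracket -> illegal
(3,1): flips 2 -> legal
(3,5): flips 1 -> legal
(3,6): no bracket -> illegal
(4,1): no bracket -> illegal
(4,2): no bracket -> illegal
(4,6): no bracket -> illegal
(5,5): flips 1 -> legal
(5,6): flips 1 -> legal
(6,3): no bracket -> illegal
(6,4): flips 2 -> legal
(6,5): no bracket -> illegal

Answer: (2,3) (3,1) (3,5) (5,5) (5,6) (6,4)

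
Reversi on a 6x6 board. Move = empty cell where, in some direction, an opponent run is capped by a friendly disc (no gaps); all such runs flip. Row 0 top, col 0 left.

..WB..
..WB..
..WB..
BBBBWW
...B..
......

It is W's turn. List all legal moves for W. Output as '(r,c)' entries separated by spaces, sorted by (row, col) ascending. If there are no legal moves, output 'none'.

(0,4): flips 2 -> legal
(1,4): flips 1 -> legal
(2,0): no bracket -> illegal
(2,1): no bracket -> illegal
(2,4): flips 2 -> legal
(4,0): flips 1 -> legal
(4,1): no bracket -> illegal
(4,2): flips 1 -> legal
(4,4): flips 1 -> legal
(5,2): flips 1 -> legal
(5,3): no bracket -> illegal
(5,4): no bracket -> illegal

Answer: (0,4) (1,4) (2,4) (4,0) (4,2) (4,4) (5,2)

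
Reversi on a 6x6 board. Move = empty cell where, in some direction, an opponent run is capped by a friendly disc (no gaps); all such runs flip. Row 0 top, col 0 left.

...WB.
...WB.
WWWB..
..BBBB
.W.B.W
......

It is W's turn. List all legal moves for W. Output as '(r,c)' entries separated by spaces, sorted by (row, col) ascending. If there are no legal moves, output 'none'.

(0,5): flips 4 -> legal
(1,2): flips 2 -> legal
(1,5): flips 1 -> legal
(2,4): flips 1 -> legal
(2,5): flips 2 -> legal
(3,1): no bracket -> illegal
(4,2): flips 1 -> legal
(4,4): flips 1 -> legal
(5,2): no bracket -> illegal
(5,3): flips 3 -> legal
(5,4): flips 2 -> legal

Answer: (0,5) (1,2) (1,5) (2,4) (2,5) (4,2) (4,4) (5,3) (5,4)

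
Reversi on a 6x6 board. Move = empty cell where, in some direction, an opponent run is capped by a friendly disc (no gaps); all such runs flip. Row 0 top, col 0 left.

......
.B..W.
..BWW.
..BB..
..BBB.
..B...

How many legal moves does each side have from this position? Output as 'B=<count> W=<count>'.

Answer: B=4 W=4

Derivation:
-- B to move --
(0,3): no bracket -> illegal
(0,4): no bracket -> illegal
(0,5): flips 2 -> legal
(1,2): no bracket -> illegal
(1,3): flips 1 -> legal
(1,5): flips 1 -> legal
(2,5): flips 2 -> legal
(3,4): no bracket -> illegal
(3,5): no bracket -> illegal
B mobility = 4
-- W to move --
(0,0): no bracket -> illegal
(0,1): no bracket -> illegal
(0,2): no bracket -> illegal
(1,0): no bracket -> illegal
(1,2): no bracket -> illegal
(1,3): no bracket -> illegal
(2,0): no bracket -> illegal
(2,1): flips 1 -> legal
(3,1): no bracket -> illegal
(3,4): no bracket -> illegal
(3,5): no bracket -> illegal
(4,1): flips 1 -> legal
(4,5): no bracket -> illegal
(5,1): flips 2 -> legal
(5,3): flips 2 -> legal
(5,4): no bracket -> illegal
(5,5): no bracket -> illegal
W mobility = 4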